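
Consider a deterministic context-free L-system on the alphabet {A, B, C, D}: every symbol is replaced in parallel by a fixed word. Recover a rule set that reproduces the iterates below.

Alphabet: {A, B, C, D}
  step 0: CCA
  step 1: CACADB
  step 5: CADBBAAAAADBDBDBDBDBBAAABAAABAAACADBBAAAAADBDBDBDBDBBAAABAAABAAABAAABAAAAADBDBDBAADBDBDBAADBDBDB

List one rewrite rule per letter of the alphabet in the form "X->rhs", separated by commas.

  step 0 ⇒ step 1: CCA ⇒ CA·CA·DB
    A ↦ DB
    C ↦ CA
    B ↦ AA  (constrained at step 1)
    D ↦ BA  (constrained at step 1)

A->DB, B->AA, C->CA, D->BA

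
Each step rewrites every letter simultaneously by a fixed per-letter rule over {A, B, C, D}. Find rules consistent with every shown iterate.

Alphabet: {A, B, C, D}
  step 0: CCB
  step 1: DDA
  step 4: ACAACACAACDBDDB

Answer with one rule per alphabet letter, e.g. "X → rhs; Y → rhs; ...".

A->DB, B->A, C->D, D->AC

  step 0 ⇒ step 1: CCB ⇒ D·D·A
    B ↦ A
    C ↦ D
    A ↦ DB  (constrained at step 1)
    D ↦ AC  (constrained at step 1)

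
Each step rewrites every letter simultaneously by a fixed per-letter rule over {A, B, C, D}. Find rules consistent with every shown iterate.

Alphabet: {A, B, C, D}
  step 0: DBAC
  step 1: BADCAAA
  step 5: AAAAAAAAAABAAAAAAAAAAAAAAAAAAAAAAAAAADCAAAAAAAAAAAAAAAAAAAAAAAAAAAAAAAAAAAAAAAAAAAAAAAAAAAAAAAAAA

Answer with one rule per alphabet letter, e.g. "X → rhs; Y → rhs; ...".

A->AA, B->ADC, C->A, D->B

  step 0 ⇒ step 1: DBAC ⇒ B·ADC·AA·A
    A ↦ AA
    B ↦ ADC
    C ↦ A
    D ↦ B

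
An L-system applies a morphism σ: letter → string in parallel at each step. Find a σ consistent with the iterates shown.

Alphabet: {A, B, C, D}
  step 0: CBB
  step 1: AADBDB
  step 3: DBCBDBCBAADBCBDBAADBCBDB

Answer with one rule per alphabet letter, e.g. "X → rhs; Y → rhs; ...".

  step 0 ⇒ step 1: CBB ⇒ AA·DB·DB
    B ↦ DB
    C ↦ AA
    A ↦ BD  (constrained at step 1)
    D ↦ CB  (constrained at step 1)

A->BD, B->DB, C->AA, D->CB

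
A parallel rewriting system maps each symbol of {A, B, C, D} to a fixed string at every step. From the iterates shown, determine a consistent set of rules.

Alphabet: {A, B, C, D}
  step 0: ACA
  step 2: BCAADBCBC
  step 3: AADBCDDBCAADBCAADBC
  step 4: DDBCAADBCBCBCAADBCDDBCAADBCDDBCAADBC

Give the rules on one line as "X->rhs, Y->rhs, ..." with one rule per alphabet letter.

A->D, B->AAD, C->BC, D->BC

  step 3 ⇒ step 4: AADBCDDBCAADBCAADBC ⇒ D·D·BC·AAD·BC·BC·BC·AAD·BC·D·D·BC·AAD·BC·D·D·BC·AAD·BC
    A ↦ D
    B ↦ AAD
    C ↦ BC
    D ↦ BC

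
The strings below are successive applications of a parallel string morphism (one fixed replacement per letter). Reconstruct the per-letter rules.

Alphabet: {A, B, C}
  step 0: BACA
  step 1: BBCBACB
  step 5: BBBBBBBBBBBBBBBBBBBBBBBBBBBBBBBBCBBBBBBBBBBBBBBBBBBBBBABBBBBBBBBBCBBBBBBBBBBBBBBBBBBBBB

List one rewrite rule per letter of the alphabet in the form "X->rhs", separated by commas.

  step 0 ⇒ step 1: BACA ⇒ BB·CB·A·CB
    A ↦ CB
    B ↦ BB
    C ↦ A

A->CB, B->BB, C->A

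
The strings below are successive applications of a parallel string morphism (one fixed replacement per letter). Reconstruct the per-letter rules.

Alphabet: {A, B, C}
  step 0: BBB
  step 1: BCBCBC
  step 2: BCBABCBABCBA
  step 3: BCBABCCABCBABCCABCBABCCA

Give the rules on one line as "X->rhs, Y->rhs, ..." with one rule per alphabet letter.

  step 2 ⇒ step 3: BCBABCBABCBA ⇒ BC·BA·BC·CA·BC·BA·BC·CA·BC·BA·BC·CA
    A ↦ CA
    B ↦ BC
    C ↦ BA

A->CA, B->BC, C->BA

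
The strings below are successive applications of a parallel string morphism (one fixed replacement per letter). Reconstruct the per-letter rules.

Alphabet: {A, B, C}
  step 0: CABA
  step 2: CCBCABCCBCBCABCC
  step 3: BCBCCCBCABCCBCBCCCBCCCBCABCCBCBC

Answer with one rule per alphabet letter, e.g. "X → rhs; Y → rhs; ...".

A->AB, B->CC, C->BC

  step 2 ⇒ step 3: CCBCABCCBCBCABCC ⇒ BC·BC·CC·BC·AB·CC·BC·BC·CC·BC·CC·BC·AB·CC·BC·BC
    A ↦ AB
    B ↦ CC
    C ↦ BC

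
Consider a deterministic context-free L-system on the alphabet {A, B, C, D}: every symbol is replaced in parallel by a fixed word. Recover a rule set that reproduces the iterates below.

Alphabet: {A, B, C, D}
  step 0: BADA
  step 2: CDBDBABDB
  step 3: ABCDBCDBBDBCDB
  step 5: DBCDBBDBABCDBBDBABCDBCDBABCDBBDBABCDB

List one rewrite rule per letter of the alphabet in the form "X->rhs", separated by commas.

A->B, B->DB, C->AB, D->C

  step 2 ⇒ step 3: CDBDBABDB ⇒ AB·C·DB·C·DB·B·DB·C·DB
    A ↦ B
    B ↦ DB
    C ↦ AB
    D ↦ C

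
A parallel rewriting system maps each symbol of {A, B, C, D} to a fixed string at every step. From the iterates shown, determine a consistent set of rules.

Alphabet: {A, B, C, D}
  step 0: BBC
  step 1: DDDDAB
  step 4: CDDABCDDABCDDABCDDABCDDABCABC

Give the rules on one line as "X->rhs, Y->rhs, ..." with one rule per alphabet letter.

  step 0 ⇒ step 1: BBC ⇒ DD·DD·AB
    B ↦ DD
    C ↦ AB
    A ↦ C  (constrained at step 1)
    D ↦ CA  (constrained at step 1)

A->C, B->DD, C->AB, D->CA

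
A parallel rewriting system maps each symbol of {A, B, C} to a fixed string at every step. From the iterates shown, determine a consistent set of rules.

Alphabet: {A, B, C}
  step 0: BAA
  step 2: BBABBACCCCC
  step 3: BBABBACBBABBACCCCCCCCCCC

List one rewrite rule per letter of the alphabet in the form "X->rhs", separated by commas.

A->C, B->BBA, C->CC

  step 2 ⇒ step 3: BBABBACCCCC ⇒ BBA·BBA·C·BBA·BBA·C·CC·CC·CC·CC·CC
    A ↦ C
    B ↦ BBA
    C ↦ CC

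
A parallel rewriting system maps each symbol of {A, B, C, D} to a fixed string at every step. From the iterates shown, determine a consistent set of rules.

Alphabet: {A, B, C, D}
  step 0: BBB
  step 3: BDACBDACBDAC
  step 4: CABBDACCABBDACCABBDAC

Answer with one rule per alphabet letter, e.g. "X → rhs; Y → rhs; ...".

  step 3 ⇒ step 4: BDACBDACBDAC ⇒ C·AB·BD·AC·C·AB·BD·AC·C·AB·BD·AC
    A ↦ BD
    B ↦ C
    C ↦ AC
    D ↦ AB

A->BD, B->C, C->AC, D->AB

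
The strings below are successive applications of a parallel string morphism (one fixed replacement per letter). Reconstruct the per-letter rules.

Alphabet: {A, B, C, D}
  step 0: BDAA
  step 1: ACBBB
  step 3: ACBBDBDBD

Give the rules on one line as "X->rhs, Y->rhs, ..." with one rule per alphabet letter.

  step 0 ⇒ step 1: BDAA ⇒ AC·B·B·B
    A ↦ B
    B ↦ AC
    D ↦ B
    C ↦ D  (constrained at step 1)

A->B, B->AC, C->D, D->B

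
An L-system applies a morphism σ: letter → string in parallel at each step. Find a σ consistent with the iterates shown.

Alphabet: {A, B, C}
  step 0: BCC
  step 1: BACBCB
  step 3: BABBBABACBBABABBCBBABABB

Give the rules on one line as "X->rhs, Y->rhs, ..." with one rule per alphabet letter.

A->BB, B->BA, C->CB

  step 0 ⇒ step 1: BCC ⇒ BA·CB·CB
    B ↦ BA
    C ↦ CB
    A ↦ BB  (constrained at step 1)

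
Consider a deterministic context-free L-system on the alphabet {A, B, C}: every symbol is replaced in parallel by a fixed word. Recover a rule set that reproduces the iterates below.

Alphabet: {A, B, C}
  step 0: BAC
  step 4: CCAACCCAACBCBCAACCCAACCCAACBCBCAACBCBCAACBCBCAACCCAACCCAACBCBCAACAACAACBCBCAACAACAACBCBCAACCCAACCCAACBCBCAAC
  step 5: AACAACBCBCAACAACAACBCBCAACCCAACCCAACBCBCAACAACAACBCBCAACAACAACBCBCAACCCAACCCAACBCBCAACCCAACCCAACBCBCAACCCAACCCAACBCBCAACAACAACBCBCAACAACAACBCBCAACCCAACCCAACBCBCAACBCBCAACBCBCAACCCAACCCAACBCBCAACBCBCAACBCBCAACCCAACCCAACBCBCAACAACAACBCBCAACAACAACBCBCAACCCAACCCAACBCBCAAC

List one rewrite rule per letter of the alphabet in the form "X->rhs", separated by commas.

  step 4 ⇒ step 5: CCAACCCAACBCBCAACCCAACCCAACBCBCAACBCBCAACBCBCAACCCAACCCAACBCBCAACAACAACBCBCAACAACAACBCBCAACCCAACCCAACBCBCAAC ⇒ AAC·AAC·BC·BC·AAC·AAC·AAC·BC·BC·AAC·CC·AAC·CC·AAC·BC·BC·AAC·AAC·AAC·BC·BC·AAC·AAC·AAC·BC·BC·AAC·CC·AAC·CC·AAC·BC·BC·AAC·CC·AAC·CC·AAC·BC·BC·AAC·CC·AAC·CC·AAC·BC·BC·AAC·AAC·AAC·BC·BC·AAC·AAC·AAC·BC·BC·AAC·CC·AAC·CC·AAC·BC·BC·AAC·BC·BC·AAC·BC·BC·AAC·CC·AAC·CC·AAC·BC·BC·AAC·BC·BC·AAC·BC·BC·AAC·CC·AAC·CC·AAC·BC·BC·AAC·AAC·AAC·BC·BC·AAC·AAC·AAC·BC·BC·AAC·CC·AAC·CC·AAC·BC·BC·AAC
    A ↦ BC
    B ↦ CC
    C ↦ AAC

A->BC, B->CC, C->AAC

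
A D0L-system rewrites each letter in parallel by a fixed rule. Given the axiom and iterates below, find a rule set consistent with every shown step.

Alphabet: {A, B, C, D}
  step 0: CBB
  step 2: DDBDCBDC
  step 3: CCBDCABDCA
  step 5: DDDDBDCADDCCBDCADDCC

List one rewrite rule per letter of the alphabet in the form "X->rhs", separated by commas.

A->DD, B->BD, C->A, D->C

  step 2 ⇒ step 3: DDBDCBDC ⇒ C·C·BD·C·A·BD·C·A
    B ↦ BD
    C ↦ A
    D ↦ C
    A ↦ DD  (constrained at step 3)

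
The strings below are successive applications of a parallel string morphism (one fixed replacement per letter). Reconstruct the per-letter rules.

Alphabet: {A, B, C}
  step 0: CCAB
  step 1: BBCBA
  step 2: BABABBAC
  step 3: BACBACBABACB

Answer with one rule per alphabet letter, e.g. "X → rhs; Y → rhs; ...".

  step 2 ⇒ step 3: BABABBAC ⇒ BA·C·BA·C·BA·BA·C·B
    A ↦ C
    B ↦ BA
    C ↦ B

A->C, B->BA, C->B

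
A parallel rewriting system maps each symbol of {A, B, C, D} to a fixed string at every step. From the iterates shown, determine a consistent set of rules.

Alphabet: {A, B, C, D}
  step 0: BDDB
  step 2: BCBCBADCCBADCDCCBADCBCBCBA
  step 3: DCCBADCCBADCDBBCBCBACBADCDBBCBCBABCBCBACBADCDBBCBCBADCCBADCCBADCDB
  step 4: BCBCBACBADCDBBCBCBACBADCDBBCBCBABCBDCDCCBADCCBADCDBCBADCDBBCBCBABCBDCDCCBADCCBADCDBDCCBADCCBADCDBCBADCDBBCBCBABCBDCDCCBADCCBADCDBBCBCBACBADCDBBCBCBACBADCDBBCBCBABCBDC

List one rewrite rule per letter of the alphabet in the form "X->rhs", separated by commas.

  step 3 ⇒ step 4: DCCBADCCBADCDBBCBCBACBADCDBBCBCBABCBCBACBADCDBBCBCBADCCBADCCBADCDB ⇒ BCB·CBA·CBA·DC·DB·BCB·CBA·CBA·DC·DB·BCB·CBA·BCB·DC·DC·CBA·DC·CBA·DC·DB·CBA·DC·DB·BCB·CBA·BCB·DC·DC·CBA·DC·CBA·DC·DB·DC·CBA·DC·CBA·DC·DB·CBA·DC·DB·BCB·CBA·BCB·DC·DC·CBA·DC·CBA·DC·DB·BCB·CBA·CBA·DC·DB·BCB·CBA·CBA·DC·DB·BCB·CBA·BCB·DC
    A ↦ DB
    B ↦ DC
    C ↦ CBA
    D ↦ BCB

A->DB, B->DC, C->CBA, D->BCB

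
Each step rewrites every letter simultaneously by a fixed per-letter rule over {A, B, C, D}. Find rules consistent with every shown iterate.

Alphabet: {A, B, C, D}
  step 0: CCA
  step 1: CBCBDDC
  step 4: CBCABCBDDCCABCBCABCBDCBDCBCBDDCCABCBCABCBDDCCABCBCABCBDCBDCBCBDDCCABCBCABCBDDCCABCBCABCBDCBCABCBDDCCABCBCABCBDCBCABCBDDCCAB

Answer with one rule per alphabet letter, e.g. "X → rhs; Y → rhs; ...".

A->DDC, B->CAB, C->CB, D->CBD

  step 0 ⇒ step 1: CCA ⇒ CB·CB·DDC
    A ↦ DDC
    C ↦ CB
    B ↦ CAB  (constrained at step 1)
    D ↦ CBD  (constrained at step 1)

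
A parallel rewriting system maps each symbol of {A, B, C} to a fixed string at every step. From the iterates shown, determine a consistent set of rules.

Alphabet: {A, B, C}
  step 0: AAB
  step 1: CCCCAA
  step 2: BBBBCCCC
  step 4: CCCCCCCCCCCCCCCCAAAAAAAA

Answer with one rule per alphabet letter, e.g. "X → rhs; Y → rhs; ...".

A->CC, B->AA, C->B

  step 1 ⇒ step 2: CCCCAA ⇒ B·B·B·B·CC·CC
    A ↦ CC
    C ↦ B
  step 0 ⇒ step 1: AAB ⇒ CC·CC·AA
    B ↦ AA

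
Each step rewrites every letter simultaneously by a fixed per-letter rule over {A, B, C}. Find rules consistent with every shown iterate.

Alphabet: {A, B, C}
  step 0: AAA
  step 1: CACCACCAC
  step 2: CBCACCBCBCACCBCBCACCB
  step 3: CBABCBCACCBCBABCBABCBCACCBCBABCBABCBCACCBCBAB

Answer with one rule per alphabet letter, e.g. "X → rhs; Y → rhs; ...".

  step 2 ⇒ step 3: CBCACCBCBCACCBCBCACCB ⇒ CB·AB·CB·CAC·CB·CB·AB·CB·AB·CB·CAC·CB·CB·AB·CB·AB·CB·CAC·CB·CB·AB
    A ↦ CAC
    B ↦ AB
    C ↦ CB

A->CAC, B->AB, C->CB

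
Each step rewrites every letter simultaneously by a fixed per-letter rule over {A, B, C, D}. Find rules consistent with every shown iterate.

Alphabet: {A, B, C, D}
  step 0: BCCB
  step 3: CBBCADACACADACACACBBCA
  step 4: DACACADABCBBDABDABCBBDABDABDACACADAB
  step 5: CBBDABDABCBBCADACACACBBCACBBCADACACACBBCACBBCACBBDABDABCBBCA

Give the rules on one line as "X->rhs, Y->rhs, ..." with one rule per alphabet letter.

  step 4 ⇒ step 5: DACACADABCBBDABDABCBBDABDABDACACADAB ⇒ CB·B·DA·B·DA·B·CB·B·CA·DA·CA·CA·CB·B·CA·CB·B·CA·DA·CA·CA·CB·B·CA·CB·B·CA·CB·B·DA·B·DA·B·CB·B·CA
    A ↦ B
    B ↦ CA
    C ↦ DA
    D ↦ CB

A->B, B->CA, C->DA, D->CB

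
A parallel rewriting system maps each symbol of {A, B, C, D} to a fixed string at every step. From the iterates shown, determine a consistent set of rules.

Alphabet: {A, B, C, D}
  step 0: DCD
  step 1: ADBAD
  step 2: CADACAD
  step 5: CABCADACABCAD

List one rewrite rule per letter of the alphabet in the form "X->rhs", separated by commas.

A->C, B->A, C->B, D->AD

  step 1 ⇒ step 2: ADBAD ⇒ C·AD·A·C·AD
    A ↦ C
    B ↦ A
    D ↦ AD
  step 0 ⇒ step 1: DCD ⇒ AD·B·AD
    C ↦ B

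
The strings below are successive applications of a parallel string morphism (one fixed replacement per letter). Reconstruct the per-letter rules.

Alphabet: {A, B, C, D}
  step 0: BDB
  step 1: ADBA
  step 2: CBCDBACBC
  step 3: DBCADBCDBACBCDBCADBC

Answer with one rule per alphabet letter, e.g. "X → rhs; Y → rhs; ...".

  step 2 ⇒ step 3: CBCDBACBC ⇒ DBC·A·DBC·DB·A·CBC·DBC·A·DBC
    A ↦ CBC
    B ↦ A
    C ↦ DBC
    D ↦ DB

A->CBC, B->A, C->DBC, D->DB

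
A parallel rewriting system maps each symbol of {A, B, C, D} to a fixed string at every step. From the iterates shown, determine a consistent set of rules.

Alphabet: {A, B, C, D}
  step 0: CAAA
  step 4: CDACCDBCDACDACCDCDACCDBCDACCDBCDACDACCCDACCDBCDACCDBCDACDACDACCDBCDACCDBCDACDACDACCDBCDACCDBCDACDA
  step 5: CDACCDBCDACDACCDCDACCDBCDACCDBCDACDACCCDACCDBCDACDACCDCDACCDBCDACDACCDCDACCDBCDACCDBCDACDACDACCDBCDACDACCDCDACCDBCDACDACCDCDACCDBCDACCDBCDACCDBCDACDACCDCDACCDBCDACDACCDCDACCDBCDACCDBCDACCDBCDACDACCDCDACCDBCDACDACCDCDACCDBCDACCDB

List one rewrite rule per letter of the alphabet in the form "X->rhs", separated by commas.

A->DB, B->D, C->CDA, D->CC

  step 4 ⇒ step 5: CDACCDBCDACDACCDCDACCDBCDACCDBCDACDACCCDACCDBCDACCDBCDACDACDACCDBCDACCDBCDACDACDACCDBCDACCDBCDACDA ⇒ CDA·CC·DB·CDA·CDA·CC·D·CDA·CC·DB·CDA·CC·DB·CDA·CDA·CC·CDA·CC·DB·CDA·CDA·CC·D·CDA·CC·DB·CDA·CDA·CC·D·CDA·CC·DB·CDA·CC·DB·CDA·CDA·CDA·CC·DB·CDA·CDA·CC·D·CDA·CC·DB·CDA·CDA·CC·D·CDA·CC·DB·CDA·CC·DB·CDA·CC·DB·CDA·CDA·CC·D·CDA·CC·DB·CDA·CDA·CC·D·CDA·CC·DB·CDA·CC·DB·CDA·CC·DB·CDA·CDA·CC·D·CDA·CC·DB·CDA·CDA·CC·D·CDA·CC·DB·CDA·CC·DB
    A ↦ DB
    B ↦ D
    C ↦ CDA
    D ↦ CC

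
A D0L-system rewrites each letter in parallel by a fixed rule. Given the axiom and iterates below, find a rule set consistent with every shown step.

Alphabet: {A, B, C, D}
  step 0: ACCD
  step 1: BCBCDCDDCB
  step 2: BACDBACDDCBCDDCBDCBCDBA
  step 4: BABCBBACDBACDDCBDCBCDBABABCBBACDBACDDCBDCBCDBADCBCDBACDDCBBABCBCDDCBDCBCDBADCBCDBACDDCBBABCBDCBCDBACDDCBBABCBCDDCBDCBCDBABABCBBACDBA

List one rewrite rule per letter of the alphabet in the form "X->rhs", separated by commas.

A->BCB, B->BA, C->CD, D->DCB

  step 1 ⇒ step 2: BCBCDCDDCB ⇒ BA·CD·BA·CD·DCB·CD·DCB·DCB·CD·BA
    B ↦ BA
    C ↦ CD
    D ↦ DCB
  step 0 ⇒ step 1: ACCD ⇒ BCB·CD·CD·DCB
    A ↦ BCB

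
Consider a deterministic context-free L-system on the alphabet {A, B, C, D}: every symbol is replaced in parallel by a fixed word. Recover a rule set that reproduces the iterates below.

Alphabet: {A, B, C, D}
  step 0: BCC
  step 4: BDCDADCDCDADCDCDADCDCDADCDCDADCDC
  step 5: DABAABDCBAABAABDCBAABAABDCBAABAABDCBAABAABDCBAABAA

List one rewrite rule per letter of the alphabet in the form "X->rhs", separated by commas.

A->DC, B->DA, C->AA, D->B

  step 4 ⇒ step 5: BDCDADCDCDADCDCDADCDCDADCDCDADCDC ⇒ DA·B·AA·B·DC·B·AA·B·AA·B·DC·B·AA·B·AA·B·DC·B·AA·B·AA·B·DC·B·AA·B·AA·B·DC·B·AA·B·AA
    A ↦ DC
    B ↦ DA
    C ↦ AA
    D ↦ B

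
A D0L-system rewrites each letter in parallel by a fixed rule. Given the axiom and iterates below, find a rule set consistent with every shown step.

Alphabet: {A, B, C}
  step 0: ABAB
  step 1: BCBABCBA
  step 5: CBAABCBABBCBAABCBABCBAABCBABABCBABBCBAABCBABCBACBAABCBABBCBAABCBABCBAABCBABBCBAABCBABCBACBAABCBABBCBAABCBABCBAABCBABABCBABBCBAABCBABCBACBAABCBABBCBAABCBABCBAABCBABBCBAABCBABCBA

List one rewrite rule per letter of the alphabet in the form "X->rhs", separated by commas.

  step 0 ⇒ step 1: ABAB ⇒ B·CBA·B·CBA
    A ↦ B
    B ↦ CBA
    C ↦ AB  (constrained at step 1)

A->B, B->CBA, C->AB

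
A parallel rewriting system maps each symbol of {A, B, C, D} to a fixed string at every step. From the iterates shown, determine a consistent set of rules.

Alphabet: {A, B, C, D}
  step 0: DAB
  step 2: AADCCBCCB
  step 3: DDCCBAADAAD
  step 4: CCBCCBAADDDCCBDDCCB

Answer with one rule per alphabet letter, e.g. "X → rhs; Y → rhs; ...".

  step 3 ⇒ step 4: DDCCBAADAAD ⇒ CCB·CCB·A·A·D·D·D·CCB·D·D·CCB
    A ↦ D
    B ↦ D
    C ↦ A
    D ↦ CCB

A->D, B->D, C->A, D->CCB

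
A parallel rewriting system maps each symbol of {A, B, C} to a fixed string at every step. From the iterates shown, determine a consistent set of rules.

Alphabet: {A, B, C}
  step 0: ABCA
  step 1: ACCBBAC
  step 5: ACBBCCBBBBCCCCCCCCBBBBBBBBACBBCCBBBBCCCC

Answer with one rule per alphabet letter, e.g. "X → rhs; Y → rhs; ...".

  step 0 ⇒ step 1: ABCA ⇒ AC·C·BB·AC
    A ↦ AC
    B ↦ C
    C ↦ BB

A->AC, B->C, C->BB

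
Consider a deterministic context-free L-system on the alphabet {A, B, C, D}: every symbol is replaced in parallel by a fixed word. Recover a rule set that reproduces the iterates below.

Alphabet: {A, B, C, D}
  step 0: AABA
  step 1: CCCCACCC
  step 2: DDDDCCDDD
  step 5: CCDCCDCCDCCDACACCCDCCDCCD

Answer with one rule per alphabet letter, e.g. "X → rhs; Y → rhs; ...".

A->CC, B->AC, C->D, D->B

  step 1 ⇒ step 2: CCCCACCC ⇒ D·D·D·D·CC·D·D·D
    A ↦ CC
    C ↦ D
  step 0 ⇒ step 1: AABA ⇒ CC·CC·AC·CC
    B ↦ AC
    D ↦ B  (constrained at step 2)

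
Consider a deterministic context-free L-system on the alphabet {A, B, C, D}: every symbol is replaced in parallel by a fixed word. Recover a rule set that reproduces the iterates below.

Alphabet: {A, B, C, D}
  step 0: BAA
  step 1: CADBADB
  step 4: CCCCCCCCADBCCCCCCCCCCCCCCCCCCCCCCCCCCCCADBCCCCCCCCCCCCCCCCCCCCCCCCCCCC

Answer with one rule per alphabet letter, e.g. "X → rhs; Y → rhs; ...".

A->ADB, B->C, C->CC, D->CCC

  step 0 ⇒ step 1: BAA ⇒ C·ADB·ADB
    A ↦ ADB
    B ↦ C
    C ↦ CC  (constrained at step 1)
    D ↦ CCC  (constrained at step 1)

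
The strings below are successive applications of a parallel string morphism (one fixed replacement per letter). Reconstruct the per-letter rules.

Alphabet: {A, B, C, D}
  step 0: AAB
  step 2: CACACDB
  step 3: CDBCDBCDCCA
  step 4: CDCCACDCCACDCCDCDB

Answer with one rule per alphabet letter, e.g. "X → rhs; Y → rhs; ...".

A->B, B->CA, C->CD, D->C

  step 3 ⇒ step 4: CDBCDBCDCCA ⇒ CD·C·CA·CD·C·CA·CD·C·CD·CD·B
    A ↦ B
    B ↦ CA
    C ↦ CD
    D ↦ C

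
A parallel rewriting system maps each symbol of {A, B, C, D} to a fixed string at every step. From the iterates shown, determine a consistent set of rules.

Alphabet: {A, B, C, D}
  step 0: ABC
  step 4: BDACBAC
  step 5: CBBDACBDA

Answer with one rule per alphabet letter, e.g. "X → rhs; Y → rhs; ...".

  step 4 ⇒ step 5: BDACBAC ⇒ C·B·BD·A·C·BD·A
    A ↦ BD
    B ↦ C
    C ↦ A
    D ↦ B

A->BD, B->C, C->A, D->B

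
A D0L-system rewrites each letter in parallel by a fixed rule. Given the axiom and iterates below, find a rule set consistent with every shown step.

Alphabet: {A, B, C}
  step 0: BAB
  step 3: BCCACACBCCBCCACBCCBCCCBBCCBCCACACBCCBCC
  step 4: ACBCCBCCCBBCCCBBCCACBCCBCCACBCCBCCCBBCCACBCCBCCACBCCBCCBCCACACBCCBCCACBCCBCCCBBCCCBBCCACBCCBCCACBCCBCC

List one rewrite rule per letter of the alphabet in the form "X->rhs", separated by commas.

  step 3 ⇒ step 4: BCCACACBCCBCCACBCCBCCCBBCCBCCACACBCCBCC ⇒ AC·BCC·BCC·CB·BCC·CB·BCC·AC·BCC·BCC·AC·BCC·BCC·CB·BCC·AC·BCC·BCC·AC·BCC·BCC·BCC·AC·AC·BCC·BCC·AC·BCC·BCC·CB·BCC·CB·BCC·AC·BCC·BCC·AC·BCC·BCC
    A ↦ CB
    B ↦ AC
    C ↦ BCC

A->CB, B->AC, C->BCC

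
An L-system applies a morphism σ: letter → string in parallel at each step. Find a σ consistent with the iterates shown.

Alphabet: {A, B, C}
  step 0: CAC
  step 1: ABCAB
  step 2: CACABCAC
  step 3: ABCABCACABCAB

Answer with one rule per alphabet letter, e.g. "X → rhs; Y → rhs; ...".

A->C, B->AC, C->AB

  step 2 ⇒ step 3: CACABCAC ⇒ AB·C·AB·C·AC·AB·C·AB
    A ↦ C
    B ↦ AC
    C ↦ AB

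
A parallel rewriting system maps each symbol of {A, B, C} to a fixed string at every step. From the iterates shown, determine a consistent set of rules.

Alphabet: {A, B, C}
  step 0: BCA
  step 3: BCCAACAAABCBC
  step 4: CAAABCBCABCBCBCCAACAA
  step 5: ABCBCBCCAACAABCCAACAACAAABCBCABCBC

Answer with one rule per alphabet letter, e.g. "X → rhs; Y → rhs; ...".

  step 4 ⇒ step 5: CAAABCBCABCBCBCCAACAA ⇒ A·BC·BC·BC·CA·A·CA·A·BC·CA·A·CA·A·CA·A·A·BC·BC·A·BC·BC
    A ↦ BC
    B ↦ CA
    C ↦ A

A->BC, B->CA, C->A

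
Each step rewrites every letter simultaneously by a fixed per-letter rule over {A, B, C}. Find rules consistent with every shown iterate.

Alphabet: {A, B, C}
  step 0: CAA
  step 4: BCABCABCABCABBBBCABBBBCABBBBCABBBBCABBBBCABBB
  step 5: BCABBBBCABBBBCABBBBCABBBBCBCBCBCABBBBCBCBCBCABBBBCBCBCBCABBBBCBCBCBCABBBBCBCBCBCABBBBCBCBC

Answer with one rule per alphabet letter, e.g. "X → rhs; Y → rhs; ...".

  step 4 ⇒ step 5: BCABCABCABCABBBBCABBBBCABBBBCABBBBCABBBBCABBB ⇒ BC·A·BBB·BC·A·BBB·BC·A·BBB·BC·A·BBB·BC·BC·BC·BC·A·BBB·BC·BC·BC·BC·A·BBB·BC·BC·BC·BC·A·BBB·BC·BC·BC·BC·A·BBB·BC·BC·BC·BC·A·BBB·BC·BC·BC
    A ↦ BBB
    B ↦ BC
    C ↦ A

A->BBB, B->BC, C->A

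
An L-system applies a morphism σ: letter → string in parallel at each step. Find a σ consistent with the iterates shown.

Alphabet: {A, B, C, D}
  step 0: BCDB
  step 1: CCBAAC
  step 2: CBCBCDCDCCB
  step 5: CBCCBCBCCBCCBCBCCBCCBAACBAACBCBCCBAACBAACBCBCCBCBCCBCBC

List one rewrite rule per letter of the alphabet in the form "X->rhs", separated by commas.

  step 1 ⇒ step 2: CCBAAC ⇒ CB·CB·C·DC·DC·CB
    A ↦ DC
    B ↦ C
    C ↦ CB
  step 0 ⇒ step 1: BCDB ⇒ C·CB·AA·C
    D ↦ AA

A->DC, B->C, C->CB, D->AA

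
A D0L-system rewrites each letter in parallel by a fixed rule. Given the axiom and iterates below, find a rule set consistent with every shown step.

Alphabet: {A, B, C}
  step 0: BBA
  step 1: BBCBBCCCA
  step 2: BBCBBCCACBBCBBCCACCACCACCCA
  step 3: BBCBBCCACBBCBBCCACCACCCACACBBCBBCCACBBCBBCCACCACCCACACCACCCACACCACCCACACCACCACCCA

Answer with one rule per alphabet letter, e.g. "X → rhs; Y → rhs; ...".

A->CCA, B->BBC, C->CAC

  step 2 ⇒ step 3: BBCBBCCACBBCBBCCACCACCACCCA ⇒ BBC·BBC·CAC·BBC·BBC·CAC·CAC·CCA·CAC·BBC·BBC·CAC·BBC·BBC·CAC·CAC·CCA·CAC·CAC·CCA·CAC·CAC·CCA·CAC·CAC·CAC·CCA
    A ↦ CCA
    B ↦ BBC
    C ↦ CAC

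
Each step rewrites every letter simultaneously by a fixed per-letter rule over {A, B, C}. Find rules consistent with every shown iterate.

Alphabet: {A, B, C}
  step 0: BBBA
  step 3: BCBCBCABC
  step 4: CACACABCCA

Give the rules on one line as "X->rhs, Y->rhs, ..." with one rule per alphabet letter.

  step 3 ⇒ step 4: BCBCBCABC ⇒ C·A·C·A·C·A·BC·C·A
    A ↦ BC
    B ↦ C
    C ↦ A

A->BC, B->C, C->A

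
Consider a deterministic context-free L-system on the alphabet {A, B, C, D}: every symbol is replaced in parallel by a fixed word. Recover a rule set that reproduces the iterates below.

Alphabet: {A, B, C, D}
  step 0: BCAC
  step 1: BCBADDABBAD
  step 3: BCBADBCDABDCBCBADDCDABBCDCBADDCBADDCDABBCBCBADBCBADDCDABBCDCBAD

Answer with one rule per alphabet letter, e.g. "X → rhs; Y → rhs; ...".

A->DAB, B->BC, C->BAD, D->DC

  step 0 ⇒ step 1: BCAC ⇒ BC·BAD·DAB·BAD
    A ↦ DAB
    B ↦ BC
    C ↦ BAD
    D ↦ DC  (constrained at step 1)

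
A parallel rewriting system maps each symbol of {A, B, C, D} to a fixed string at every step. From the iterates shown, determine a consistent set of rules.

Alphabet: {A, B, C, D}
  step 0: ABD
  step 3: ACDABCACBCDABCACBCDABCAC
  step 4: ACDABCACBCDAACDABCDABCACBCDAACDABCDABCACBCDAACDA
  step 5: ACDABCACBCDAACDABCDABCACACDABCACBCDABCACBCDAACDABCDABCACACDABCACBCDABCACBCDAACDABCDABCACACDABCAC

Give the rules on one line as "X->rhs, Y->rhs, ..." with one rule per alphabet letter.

  step 4 ⇒ step 5: ACDABCACBCDAACDABCDABCACBCDAACDABCDABCACBCDAACDA ⇒ AC·DA·BC·AC·BC·DA·AC·DA·BC·DA·BC·AC·AC·DA·BC·AC·BC·DA·BC·AC·BC·DA·AC·DA·BC·DA·BC·AC·AC·DA·BC·AC·BC·DA·BC·AC·BC·DA·AC·DA·BC·DA·BC·AC·AC·DA·BC·AC
    A ↦ AC
    B ↦ BC
    C ↦ DA
    D ↦ BC

A->AC, B->BC, C->DA, D->BC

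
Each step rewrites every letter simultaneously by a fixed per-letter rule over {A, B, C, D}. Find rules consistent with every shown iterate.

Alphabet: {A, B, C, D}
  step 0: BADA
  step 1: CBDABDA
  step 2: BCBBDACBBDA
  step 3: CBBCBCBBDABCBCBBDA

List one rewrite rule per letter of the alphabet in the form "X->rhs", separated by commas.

  step 2 ⇒ step 3: BCBBDACBBDA ⇒ CB·B·CB·CB·B·DA·B·CB·CB·B·DA
    A ↦ DA
    B ↦ CB
    C ↦ B
    D ↦ B

A->DA, B->CB, C->B, D->B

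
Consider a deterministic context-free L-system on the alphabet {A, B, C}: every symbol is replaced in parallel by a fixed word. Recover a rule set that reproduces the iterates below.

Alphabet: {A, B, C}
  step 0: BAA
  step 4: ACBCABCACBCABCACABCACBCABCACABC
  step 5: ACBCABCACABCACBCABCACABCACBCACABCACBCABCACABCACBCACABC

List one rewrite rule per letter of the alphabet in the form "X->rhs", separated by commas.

  step 4 ⇒ step 5: ACBCABCACBCABCACABCACBCABCACABC ⇒ AC·BC·A·BC·AC·A·BC·AC·BC·A·BC·AC·A·BC·AC·BC·AC·A·BC·AC·BC·A·BC·AC·A·BC·AC·BC·AC·A·BC
    A ↦ AC
    B ↦ A
    C ↦ BC

A->AC, B->A, C->BC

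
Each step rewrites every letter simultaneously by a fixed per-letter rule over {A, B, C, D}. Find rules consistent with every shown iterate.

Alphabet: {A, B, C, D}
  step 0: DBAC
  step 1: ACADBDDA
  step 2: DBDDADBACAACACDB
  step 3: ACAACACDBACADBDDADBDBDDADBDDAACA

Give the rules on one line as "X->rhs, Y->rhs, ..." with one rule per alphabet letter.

  step 2 ⇒ step 3: DBDDADBACAACACDB ⇒ AC·A·AC·AC·DB·AC·A·DB·DDA·DB·DB·DDA·DB·DDA·AC·A
    A ↦ DB
    B ↦ A
    C ↦ DDA
    D ↦ AC

A->DB, B->A, C->DDA, D->AC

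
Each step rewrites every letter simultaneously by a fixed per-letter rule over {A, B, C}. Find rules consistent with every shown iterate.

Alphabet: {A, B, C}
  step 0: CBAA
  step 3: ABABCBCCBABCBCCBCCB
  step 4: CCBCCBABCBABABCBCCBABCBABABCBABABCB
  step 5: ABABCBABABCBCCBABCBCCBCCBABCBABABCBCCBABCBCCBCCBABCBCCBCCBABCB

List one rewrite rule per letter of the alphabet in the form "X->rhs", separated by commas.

A->C, B->CB, C->AB

  step 4 ⇒ step 5: CCBCCBABCBABABCBCCBABCBABABCBABABCB ⇒ AB·AB·CB·AB·AB·CB·C·CB·AB·CB·C·CB·C·CB·AB·CB·AB·AB·CB·C·CB·AB·CB·C·CB·C·CB·AB·CB·C·CB·C·CB·AB·CB
    A ↦ C
    B ↦ CB
    C ↦ AB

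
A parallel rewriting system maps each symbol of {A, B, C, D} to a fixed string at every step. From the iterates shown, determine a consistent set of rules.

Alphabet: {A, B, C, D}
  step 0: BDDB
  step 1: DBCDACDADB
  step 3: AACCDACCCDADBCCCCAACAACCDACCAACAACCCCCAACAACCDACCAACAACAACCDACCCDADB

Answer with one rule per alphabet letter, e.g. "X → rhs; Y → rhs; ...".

  step 0 ⇒ step 1: BDDB ⇒ DB·CDA·CDA·DB
    B ↦ DB
    D ↦ CDA
    A ↦ CC  (constrained at step 1)
    C ↦ AAC  (constrained at step 1)

A->CC, B->DB, C->AAC, D->CDA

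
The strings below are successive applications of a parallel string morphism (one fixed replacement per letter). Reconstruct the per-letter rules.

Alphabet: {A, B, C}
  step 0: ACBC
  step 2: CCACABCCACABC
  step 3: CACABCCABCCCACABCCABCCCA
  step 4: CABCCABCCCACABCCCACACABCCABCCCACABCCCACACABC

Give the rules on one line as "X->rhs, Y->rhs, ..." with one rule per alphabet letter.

A->BC, B->C, C->CA

  step 3 ⇒ step 4: CACABCCABCCCACABCCABCCCA ⇒ CA·BC·CA·BC·C·CA·CA·BC·C·CA·CA·CA·BC·CA·BC·C·CA·CA·BC·C·CA·CA·CA·BC
    A ↦ BC
    B ↦ C
    C ↦ CA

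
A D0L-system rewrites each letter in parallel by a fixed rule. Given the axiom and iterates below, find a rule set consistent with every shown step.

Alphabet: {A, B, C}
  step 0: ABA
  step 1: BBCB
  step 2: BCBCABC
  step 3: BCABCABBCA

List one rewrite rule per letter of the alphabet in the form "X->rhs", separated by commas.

  step 2 ⇒ step 3: BCBCABC ⇒ BC·A·BC·A·B·BC·A
    A ↦ B
    B ↦ BC
    C ↦ A

A->B, B->BC, C->A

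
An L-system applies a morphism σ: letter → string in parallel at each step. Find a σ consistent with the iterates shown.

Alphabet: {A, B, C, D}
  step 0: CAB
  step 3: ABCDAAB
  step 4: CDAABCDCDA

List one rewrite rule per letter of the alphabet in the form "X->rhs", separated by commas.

  step 3 ⇒ step 4: ABCDAAB ⇒ CD·A·A·B·CD·CD·A
    A ↦ CD
    B ↦ A
    C ↦ A
    D ↦ B

A->CD, B->A, C->A, D->B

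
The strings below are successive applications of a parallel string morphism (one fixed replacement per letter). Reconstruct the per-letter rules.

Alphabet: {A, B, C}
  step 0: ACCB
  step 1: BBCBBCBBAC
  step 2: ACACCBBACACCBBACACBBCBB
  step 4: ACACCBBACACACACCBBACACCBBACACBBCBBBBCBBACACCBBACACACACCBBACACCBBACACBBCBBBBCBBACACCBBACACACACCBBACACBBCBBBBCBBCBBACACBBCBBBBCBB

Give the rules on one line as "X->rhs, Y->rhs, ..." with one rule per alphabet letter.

A->BB, B->AC, C->CBB

  step 1 ⇒ step 2: BBCBBCBBAC ⇒ AC·AC·CBB·AC·AC·CBB·AC·AC·BB·CBB
    A ↦ BB
    B ↦ AC
    C ↦ CBB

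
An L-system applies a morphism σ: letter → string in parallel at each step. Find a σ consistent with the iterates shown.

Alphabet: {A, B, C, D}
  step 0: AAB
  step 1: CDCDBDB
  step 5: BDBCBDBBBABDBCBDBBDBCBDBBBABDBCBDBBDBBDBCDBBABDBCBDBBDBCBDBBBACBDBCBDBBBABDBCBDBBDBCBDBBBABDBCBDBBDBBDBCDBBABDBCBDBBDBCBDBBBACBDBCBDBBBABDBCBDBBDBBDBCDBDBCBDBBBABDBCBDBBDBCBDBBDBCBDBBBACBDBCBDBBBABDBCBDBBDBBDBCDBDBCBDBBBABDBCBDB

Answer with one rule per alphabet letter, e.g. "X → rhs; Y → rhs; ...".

A->CD, B->BDB, C->BBA, D->C

  step 0 ⇒ step 1: AAB ⇒ CD·CD·BDB
    A ↦ CD
    B ↦ BDB
    C ↦ BBA  (constrained at step 1)
    D ↦ C  (constrained at step 1)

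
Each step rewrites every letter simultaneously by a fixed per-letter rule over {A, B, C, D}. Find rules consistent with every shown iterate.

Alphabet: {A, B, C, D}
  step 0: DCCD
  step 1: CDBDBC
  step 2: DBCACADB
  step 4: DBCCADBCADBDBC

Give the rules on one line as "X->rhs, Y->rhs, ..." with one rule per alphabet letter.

A->C, B->A, C->DB, D->C

  step 1 ⇒ step 2: CDBDBC ⇒ DB·C·A·C·A·DB
    B ↦ A
    C ↦ DB
    D ↦ C
    A ↦ C  (constrained at step 2)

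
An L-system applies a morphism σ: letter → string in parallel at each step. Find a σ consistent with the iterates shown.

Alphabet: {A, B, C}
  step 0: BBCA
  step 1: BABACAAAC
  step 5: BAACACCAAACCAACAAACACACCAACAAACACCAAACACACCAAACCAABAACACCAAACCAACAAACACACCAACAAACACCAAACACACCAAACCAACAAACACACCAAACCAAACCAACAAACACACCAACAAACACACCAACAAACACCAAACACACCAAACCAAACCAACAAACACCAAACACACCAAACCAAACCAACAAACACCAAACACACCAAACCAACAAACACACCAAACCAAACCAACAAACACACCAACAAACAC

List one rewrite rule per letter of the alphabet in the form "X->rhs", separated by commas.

  step 0 ⇒ step 1: BBCA ⇒ BA·BA·CAA·AC
    A ↦ AC
    B ↦ BA
    C ↦ CAA

A->AC, B->BA, C->CAA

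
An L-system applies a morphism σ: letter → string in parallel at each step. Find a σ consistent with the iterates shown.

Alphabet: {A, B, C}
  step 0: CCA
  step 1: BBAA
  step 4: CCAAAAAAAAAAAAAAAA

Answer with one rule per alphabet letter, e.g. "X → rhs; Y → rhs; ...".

A->AA, B->C, C->B

  step 0 ⇒ step 1: CCA ⇒ B·B·AA
    A ↦ AA
    C ↦ B
    B ↦ C  (constrained at step 1)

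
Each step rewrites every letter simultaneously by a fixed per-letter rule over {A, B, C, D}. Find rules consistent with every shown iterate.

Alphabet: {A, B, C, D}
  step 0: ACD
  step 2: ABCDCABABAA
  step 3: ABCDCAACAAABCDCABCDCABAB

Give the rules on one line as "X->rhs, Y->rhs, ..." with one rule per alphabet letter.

  step 2 ⇒ step 3: ABCDCABABAA ⇒ AB·CDC·AA·C·AA·AB·CDC·AB·CDC·AB·AB
    A ↦ AB
    B ↦ CDC
    C ↦ AA
    D ↦ C

A->AB, B->CDC, C->AA, D->C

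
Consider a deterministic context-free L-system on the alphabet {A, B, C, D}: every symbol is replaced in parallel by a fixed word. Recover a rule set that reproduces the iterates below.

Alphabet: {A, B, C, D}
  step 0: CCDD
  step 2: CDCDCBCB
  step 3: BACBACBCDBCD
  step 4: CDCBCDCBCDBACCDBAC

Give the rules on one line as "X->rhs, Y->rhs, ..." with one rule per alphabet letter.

  step 3 ⇒ step 4: BACBACBCDBCD ⇒ CD·C·B·CD·C·B·CD·B·AC·CD·B·AC
    A ↦ C
    B ↦ CD
    C ↦ B
    D ↦ AC

A->C, B->CD, C->B, D->AC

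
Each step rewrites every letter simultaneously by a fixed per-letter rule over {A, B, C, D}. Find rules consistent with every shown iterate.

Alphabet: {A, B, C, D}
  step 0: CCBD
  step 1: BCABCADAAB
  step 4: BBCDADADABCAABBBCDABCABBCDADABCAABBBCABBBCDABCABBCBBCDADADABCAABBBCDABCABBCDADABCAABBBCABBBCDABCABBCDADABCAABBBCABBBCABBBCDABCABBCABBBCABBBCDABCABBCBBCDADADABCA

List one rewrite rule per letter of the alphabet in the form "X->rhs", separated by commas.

A->BBC, B->DA, C->BCA, D->AB

  step 0 ⇒ step 1: CCBD ⇒ BCA·BCA·DA·AB
    B ↦ DA
    C ↦ BCA
    D ↦ AB
    A ↦ BBC  (constrained at step 1)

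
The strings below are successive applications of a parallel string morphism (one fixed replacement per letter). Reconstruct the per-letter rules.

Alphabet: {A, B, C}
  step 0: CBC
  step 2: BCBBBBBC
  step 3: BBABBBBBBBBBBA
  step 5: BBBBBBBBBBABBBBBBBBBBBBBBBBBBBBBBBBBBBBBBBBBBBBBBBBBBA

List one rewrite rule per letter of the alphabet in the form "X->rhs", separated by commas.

  step 2 ⇒ step 3: BCBBBBBC ⇒ BB·A·BB·BB·BB·BB·BB·A
    B ↦ BB
    C ↦ A
    A ↦ BC  (constrained at step 3)

A->BC, B->BB, C->A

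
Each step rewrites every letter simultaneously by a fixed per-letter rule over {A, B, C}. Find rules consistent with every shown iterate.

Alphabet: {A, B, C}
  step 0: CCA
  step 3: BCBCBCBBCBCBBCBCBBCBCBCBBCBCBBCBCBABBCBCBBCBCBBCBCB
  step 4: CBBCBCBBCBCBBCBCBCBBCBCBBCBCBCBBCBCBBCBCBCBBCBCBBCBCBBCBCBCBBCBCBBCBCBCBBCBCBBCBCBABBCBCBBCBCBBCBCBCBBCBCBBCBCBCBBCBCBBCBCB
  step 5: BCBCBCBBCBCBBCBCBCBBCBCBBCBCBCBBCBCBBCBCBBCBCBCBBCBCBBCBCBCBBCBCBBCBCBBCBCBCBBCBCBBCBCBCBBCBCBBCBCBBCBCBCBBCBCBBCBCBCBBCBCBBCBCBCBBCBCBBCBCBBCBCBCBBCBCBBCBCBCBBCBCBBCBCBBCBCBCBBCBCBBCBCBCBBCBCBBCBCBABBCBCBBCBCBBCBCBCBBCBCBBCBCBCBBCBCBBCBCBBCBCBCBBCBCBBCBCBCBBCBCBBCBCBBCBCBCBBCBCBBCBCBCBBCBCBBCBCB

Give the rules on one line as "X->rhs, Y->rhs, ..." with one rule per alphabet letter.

A->ABB, B->CB, C->BCB

  step 4 ⇒ step 5: CBBCBCBBCBCBBCBCBCBBCBCBBCBCBCBBCBCBBCBCBCBBCBCBBCBCBBCBCBCBBCBCBBCBCBCBBCBCBBCBCBABBCBCBBCBCBBCBCBCBBCBCBBCBCBCBBCBCBBCBCB ⇒ BCB·CB·CB·BCB·CB·BCB·CB·CB·BCB·CB·BCB·CB·CB·BCB·CB·BCB·CB·BCB·CB·CB·BCB·CB·BCB·CB·CB·BCB·CB·BCB·CB·BCB·CB·CB·BCB·CB·BCB·CB·CB·BCB·CB·BCB·CB·BCB·CB·CB·BCB·CB·BCB·CB·CB·BCB·CB·BCB·CB·CB·BCB·CB·BCB·CB·BCB·CB·CB·BCB·CB·BCB·CB·CB·BCB·CB·BCB·CB·BCB·CB·CB·BCB·CB·BCB·CB·CB·BCB·CB·BCB·CB·ABB·CB·CB·BCB·CB·BCB·CB·CB·BCB·CB·BCB·CB·CB·BCB·CB·BCB·CB·BCB·CB·CB·BCB·CB·BCB·CB·CB·BCB·CB·BCB·CB·BCB·CB·CB·BCB·CB·BCB·CB·CB·BCB·CB·BCB·CB
    A ↦ ABB
    B ↦ CB
    C ↦ BCB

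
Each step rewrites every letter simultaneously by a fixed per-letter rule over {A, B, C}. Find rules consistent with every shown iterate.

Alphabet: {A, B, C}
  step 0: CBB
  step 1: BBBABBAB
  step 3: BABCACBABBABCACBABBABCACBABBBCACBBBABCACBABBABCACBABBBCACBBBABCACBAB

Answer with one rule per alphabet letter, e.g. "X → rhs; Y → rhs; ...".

  step 0 ⇒ step 1: CBB ⇒ BB·BAB·BAB
    B ↦ BAB
    C ↦ BB
    A ↦ CAC  (constrained at step 1)

A->CAC, B->BAB, C->BB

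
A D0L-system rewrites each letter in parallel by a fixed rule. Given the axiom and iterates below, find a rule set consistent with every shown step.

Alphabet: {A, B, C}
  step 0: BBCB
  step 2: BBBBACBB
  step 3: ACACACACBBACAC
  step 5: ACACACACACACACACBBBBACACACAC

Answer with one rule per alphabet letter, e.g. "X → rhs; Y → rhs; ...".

  step 2 ⇒ step 3: BBBBACBB ⇒ AC·AC·AC·AC·B·B·AC·AC
    A ↦ B
    B ↦ AC
    C ↦ B

A->B, B->AC, C->B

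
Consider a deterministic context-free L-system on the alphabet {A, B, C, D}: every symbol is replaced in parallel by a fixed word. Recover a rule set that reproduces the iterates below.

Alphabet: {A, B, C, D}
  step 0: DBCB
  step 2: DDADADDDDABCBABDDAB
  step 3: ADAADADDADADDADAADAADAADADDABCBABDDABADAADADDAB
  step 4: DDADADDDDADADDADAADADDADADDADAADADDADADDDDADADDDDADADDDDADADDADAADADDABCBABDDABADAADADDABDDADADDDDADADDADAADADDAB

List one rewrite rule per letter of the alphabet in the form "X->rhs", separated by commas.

A->DD, B->AB, C->CB, D->ADA

  step 3 ⇒ step 4: ADAADADDADADDADAADAADAADADDABCBABDDABADAADADDAB ⇒ DD·ADA·DD·DD·ADA·DD·ADA·ADA·DD·ADA·DD·ADA·ADA·DD·ADA·DD·DD·ADA·DD·DD·ADA·DD·DD·ADA·DD·ADA·ADA·DD·AB·CB·AB·DD·AB·ADA·ADA·DD·AB·DD·ADA·DD·DD·ADA·DD·ADA·ADA·DD·AB
    A ↦ DD
    B ↦ AB
    C ↦ CB
    D ↦ ADA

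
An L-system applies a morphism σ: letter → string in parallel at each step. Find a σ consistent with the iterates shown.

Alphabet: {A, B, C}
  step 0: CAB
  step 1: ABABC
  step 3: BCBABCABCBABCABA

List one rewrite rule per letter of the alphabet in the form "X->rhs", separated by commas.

  step 0 ⇒ step 1: CAB ⇒ A·BA·BC
    A ↦ BA
    B ↦ BC
    C ↦ A

A->BA, B->BC, C->A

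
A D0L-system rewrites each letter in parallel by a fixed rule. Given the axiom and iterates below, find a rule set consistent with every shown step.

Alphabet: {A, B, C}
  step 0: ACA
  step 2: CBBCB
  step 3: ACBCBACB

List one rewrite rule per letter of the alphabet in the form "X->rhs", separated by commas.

  step 2 ⇒ step 3: CBBCB ⇒ A·CB·CB·A·CB
    B ↦ CB
    C ↦ A
    A ↦ B  (constrained at step 0)

A->B, B->CB, C->A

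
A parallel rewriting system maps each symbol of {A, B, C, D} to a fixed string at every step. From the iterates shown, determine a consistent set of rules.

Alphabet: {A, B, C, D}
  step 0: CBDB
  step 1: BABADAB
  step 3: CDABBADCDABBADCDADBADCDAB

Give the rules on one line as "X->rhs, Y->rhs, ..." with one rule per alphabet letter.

A->CD, B->AB, C->B, D->AD

  step 0 ⇒ step 1: CBDB ⇒ B·AB·AD·AB
    B ↦ AB
    C ↦ B
    D ↦ AD
    A ↦ CD  (constrained at step 1)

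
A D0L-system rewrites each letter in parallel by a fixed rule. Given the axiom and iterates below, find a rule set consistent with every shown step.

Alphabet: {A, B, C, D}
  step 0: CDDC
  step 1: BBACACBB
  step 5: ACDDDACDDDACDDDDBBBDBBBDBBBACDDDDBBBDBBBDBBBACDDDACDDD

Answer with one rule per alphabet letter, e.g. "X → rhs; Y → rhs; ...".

A->DB, B->D, C->BB, D->AC

  step 0 ⇒ step 1: CDDC ⇒ BB·AC·AC·BB
    C ↦ BB
    D ↦ AC
    A ↦ DB  (constrained at step 1)
    B ↦ D  (constrained at step 1)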